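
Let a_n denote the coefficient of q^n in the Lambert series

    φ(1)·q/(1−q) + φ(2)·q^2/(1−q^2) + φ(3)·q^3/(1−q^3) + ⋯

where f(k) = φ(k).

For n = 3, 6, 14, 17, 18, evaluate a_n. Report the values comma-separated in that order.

n=3: 3·1 1·3  φ→[2+1]=3
n=6: 6·1 3·2 2·3 1·6  φ→[2+2+1+1]=6
n=14: 14·1 7·2 2·7 1·14  φ→[6+6+1+1]=14
[q^17] φ(17)=16,φ(1)=1 ⇒ 17
n=18: 18·1 9·2 6·3 3·6 2·9 1·18  φ→[6+6+2+2+1+1]=18

3, 6, 14, 17, 18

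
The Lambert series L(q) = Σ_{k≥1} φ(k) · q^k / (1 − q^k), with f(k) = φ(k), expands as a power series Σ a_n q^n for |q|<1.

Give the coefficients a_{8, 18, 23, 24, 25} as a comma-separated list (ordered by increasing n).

d|8:{1,2,4,8}  Σφ=1+1+2+4=8
d|18:{18,9,6,3,2,1}  Σφ=6+6+2+2+1+1=18
n=23: 23·1 1·23  φ→[22+1]=23
q^24  k|24↦φ(k): 1:1 2:1 3:2 4:2 6:2 8:4 12:4 24:8  a_24=24
d|25:{25,5,1}  Σφ=20+4+1=25

8, 18, 23, 24, 25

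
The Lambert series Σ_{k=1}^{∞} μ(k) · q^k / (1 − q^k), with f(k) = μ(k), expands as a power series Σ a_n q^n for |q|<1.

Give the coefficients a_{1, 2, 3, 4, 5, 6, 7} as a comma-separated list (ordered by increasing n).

d|1:{1}  Σμ=1=1
q^2  k|2↦μ(k): 1:1 2:-1  a_2=0
q^3  k|3↦μ(k): 3:-1 1:1  a_3=0
d|4:{4,2,1}  Σμ=0+(-1)+1=0
n=5: 1·5 5·1  μ→[1+(-1)]=0
d|6:{6,3,2,1}  Σμ=1+(-1)+(-1)+1=0
q^7  k|7↦μ(k): 1:1 7:-1  a_7=0

1, 0, 0, 0, 0, 0, 0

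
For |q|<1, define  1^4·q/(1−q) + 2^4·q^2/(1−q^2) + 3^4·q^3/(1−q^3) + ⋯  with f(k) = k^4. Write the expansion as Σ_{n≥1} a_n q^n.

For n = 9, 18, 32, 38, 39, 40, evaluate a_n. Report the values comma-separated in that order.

n=9: 1·9 3·3 9·1  f→[1+81+6561]=6643
n=18: 1·18 2·9 3·6 6·3 9·2 18·1  f→[1+16+81+1296+6561+104976]=112931
q^32  k|32↦f(k): 1:1 2:16 4:256 8:4096 16:65536 32:1048576  a_32=1118481
n=38: 38·1 19·2 2·19 1·38  f→[2085136+130321+16+1]=2215474
q^39  k|39↦f(k): 1:1 3:81 13:28561 39:2313441  a_39=2342084
q^40  k|40↦f(k): 1:1 2:16 4:256 5:625 8:4096 10:10000 20:160000 40:2560000  a_40=2734994

6643, 112931, 1118481, 2215474, 2342084, 2734994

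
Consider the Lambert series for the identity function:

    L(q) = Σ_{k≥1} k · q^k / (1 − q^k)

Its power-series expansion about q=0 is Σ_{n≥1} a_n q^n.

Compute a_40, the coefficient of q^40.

n=40: 40·1 20·2 10·4 8·5 5·8 4·10 2·20 1·40  f→[40+20+10+8+5+4+2+1]=90

a_40 = 90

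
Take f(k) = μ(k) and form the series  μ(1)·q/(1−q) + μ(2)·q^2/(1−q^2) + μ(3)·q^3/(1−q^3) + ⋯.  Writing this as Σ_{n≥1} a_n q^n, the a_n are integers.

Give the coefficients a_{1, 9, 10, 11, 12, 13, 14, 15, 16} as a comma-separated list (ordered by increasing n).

[q^1] μ(1)=1 ⇒ 1
q^9  k|9↦μ(k): 1:1 3:-1 9:0  a_9=0
[q^10] μ(1)=1,μ(2)=-1,μ(5)=-1,μ(10)=1 ⇒ 0
q^11  k|11↦μ(k): 1:1 11:-1  a_11=0
d|12:{1,2,3,4,6,12}  Σμ=1+(-1)+(-1)+0+1+0=0
q^13  k|13↦μ(k): 13:-1 1:1  a_13=0
q^14  k|14↦μ(k): 1:1 2:-1 7:-1 14:1  a_14=0
[q^15] μ(1)=1,μ(3)=-1,μ(5)=-1,μ(15)=1 ⇒ 0
d|16:{16,8,4,2,1}  Σμ=0+0+0+(-1)+1=0

1, 0, 0, 0, 0, 0, 0, 0, 0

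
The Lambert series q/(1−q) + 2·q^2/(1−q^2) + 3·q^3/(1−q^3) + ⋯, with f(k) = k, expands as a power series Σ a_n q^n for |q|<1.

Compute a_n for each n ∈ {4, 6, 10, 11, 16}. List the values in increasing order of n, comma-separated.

d|4:{4,2,1}  Σf=4+2+1=7
q^6  k|6↦f(k): 6:6 3:3 2:2 1:1  a_6=12
d|10:{1,2,5,10}  Σf=1+2+5+10=18
n=11: 1·11 11·1  f→[1+11]=12
d|16:{1,2,4,8,16}  Σf=1+2+4+8+16=31

7, 12, 18, 12, 31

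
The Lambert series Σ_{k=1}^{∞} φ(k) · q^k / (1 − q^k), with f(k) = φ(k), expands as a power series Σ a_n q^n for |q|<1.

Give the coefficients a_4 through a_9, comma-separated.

d|4:{4,2,1}  Σφ=2+1+1=4
[q^5] φ(1)=1,φ(5)=4 ⇒ 5
d|6:{6,3,2,1}  Σφ=2+2+1+1=6
n=7: 1·7 7·1  φ→[1+6]=7
q^8  k|8↦φ(k): 1:1 2:1 4:2 8:4  a_8=8
[q^9] φ(1)=1,φ(3)=2,φ(9)=6 ⇒ 9

4, 5, 6, 7, 8, 9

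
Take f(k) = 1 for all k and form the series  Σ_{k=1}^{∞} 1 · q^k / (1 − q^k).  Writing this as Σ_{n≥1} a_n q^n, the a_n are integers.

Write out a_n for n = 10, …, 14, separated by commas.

q^10  k|10↦f(k): 1:1 2:1 5:1 10:1  a_10=4
d|11:{1,11}  Σf=1+1=2
d|12:{12,6,4,3,2,1}  Σf=1+1+1+1+1+1=6
n=13: 13·1 1·13  f→[1+1]=2
q^14  k|14↦f(k): 1:1 2:1 7:1 14:1  a_14=4

4, 2, 6, 2, 4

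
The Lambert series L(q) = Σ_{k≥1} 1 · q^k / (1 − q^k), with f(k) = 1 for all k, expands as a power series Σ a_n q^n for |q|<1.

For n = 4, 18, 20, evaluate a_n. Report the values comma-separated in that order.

3, 6, 6

d|4:{4,2,1}  Σf=1+1+1=3
n=18: 1·18 2·9 3·6 6·3 9·2 18·1  f→[1+1+1+1+1+1]=6
[q^20] f(20)=1,f(10)=1,f(5)=1,f(4)=1,f(2)=1,f(1)=1 ⇒ 6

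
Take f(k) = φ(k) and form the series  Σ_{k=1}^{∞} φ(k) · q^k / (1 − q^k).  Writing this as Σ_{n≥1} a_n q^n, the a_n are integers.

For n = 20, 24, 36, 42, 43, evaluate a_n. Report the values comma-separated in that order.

n=20: 1·20 2·10 4·5 5·4 10·2 20·1  φ→[1+1+2+4+4+8]=20
q^24  k|24↦φ(k): 1:1 2:1 3:2 4:2 6:2 8:4 12:4 24:8  a_24=24
[q^36] φ(1)=1,φ(2)=1,φ(3)=2,φ(4)=2,φ(6)=2,φ(9)=6,φ(12)=4,φ(18)=6,φ(36)=12 ⇒ 36
d|42:{1,2,3,6,7,14,21,42}  Σφ=1+1+2+2+6+6+12+12=42
n=43: 1·43 43·1  φ→[1+42]=43

20, 24, 36, 42, 43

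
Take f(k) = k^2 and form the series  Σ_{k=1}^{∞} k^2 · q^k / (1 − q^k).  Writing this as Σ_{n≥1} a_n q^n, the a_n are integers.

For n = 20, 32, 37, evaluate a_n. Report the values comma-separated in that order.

546, 1365, 1370

d|20:{1,2,4,5,10,20}  Σf=1+4+16+25+100+400=546
q^32  k|32↦f(k): 1:1 2:4 4:16 8:64 16:256 32:1024  a_32=1365
[q^37] f(37)=1369,f(1)=1 ⇒ 1370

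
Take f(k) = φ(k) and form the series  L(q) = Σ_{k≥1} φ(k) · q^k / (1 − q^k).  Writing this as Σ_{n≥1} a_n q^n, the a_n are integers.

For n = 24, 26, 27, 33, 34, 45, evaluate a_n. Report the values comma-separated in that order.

[q^24] φ(1)=1,φ(2)=1,φ(3)=2,φ(4)=2,φ(6)=2,φ(8)=4,φ(12)=4,φ(24)=8 ⇒ 24
d|26:{1,2,13,26}  Σφ=1+1+12+12=26
q^27  k|27↦φ(k): 27:18 9:6 3:2 1:1  a_27=27
[q^33] φ(33)=20,φ(11)=10,φ(3)=2,φ(1)=1 ⇒ 33
[q^34] φ(34)=16,φ(17)=16,φ(2)=1,φ(1)=1 ⇒ 34
q^45  k|45↦φ(k): 45:24 15:8 9:6 5:4 3:2 1:1  a_45=45

24, 26, 27, 33, 34, 45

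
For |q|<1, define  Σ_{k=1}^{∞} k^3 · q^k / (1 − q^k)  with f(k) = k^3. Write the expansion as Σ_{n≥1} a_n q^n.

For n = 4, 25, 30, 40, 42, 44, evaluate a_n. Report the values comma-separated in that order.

73, 15751, 31752, 73710, 86688, 97236

n=4: 1·4 2·2 4·1  f→[1+8+64]=73
q^25  k|25↦f(k): 1:1 5:125 25:15625  a_25=15751
n=30: 30·1 15·2 10·3 6·5 5·6 3·10 2·15 1·30  f→[27000+3375+1000+216+125+27+8+1]=31752
[q^40] f(1)=1,f(2)=8,f(4)=64,f(5)=125,f(8)=512,f(10)=1000,f(20)=8000,f(40)=64000 ⇒ 73710
n=42: 1·42 2·21 3·14 6·7 7·6 14·3 21·2 42·1  f→[1+8+27+216+343+2744+9261+74088]=86688
d|44:{44,22,11,4,2,1}  Σf=85184+10648+1331+64+8+1=97236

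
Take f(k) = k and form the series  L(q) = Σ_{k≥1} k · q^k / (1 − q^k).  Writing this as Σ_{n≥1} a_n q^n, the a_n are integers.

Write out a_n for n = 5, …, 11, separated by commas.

6, 12, 8, 15, 13, 18, 12

q^5  k|5↦f(k): 5:5 1:1  a_5=6
q^6  k|6↦f(k): 6:6 3:3 2:2 1:1  a_6=12
q^7  k|7↦f(k): 1:1 7:7  a_7=8
q^8  k|8↦f(k): 1:1 2:2 4:4 8:8  a_8=15
n=9: 1·9 3·3 9·1  f→[1+3+9]=13
q^10  k|10↦f(k): 10:10 5:5 2:2 1:1  a_10=18
q^11  k|11↦f(k): 11:11 1:1  a_11=12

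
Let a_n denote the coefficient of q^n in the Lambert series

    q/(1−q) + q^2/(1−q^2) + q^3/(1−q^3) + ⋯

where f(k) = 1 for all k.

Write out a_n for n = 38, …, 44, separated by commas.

n=38: 38·1 19·2 2·19 1·38  f→[1+1+1+1]=4
n=39: 1·39 3·13 13·3 39·1  f→[1+1+1+1]=4
q^40  k|40↦f(k): 40:1 20:1 10:1 8:1 5:1 4:1 2:1 1:1  a_40=8
q^41  k|41↦f(k): 41:1 1:1  a_41=2
d|42:{42,21,14,7,6,3,2,1}  Σf=1+1+1+1+1+1+1+1=8
d|43:{43,1}  Σf=1+1=2
d|44:{1,2,4,11,22,44}  Σf=1+1+1+1+1+1=6

4, 4, 8, 2, 8, 2, 6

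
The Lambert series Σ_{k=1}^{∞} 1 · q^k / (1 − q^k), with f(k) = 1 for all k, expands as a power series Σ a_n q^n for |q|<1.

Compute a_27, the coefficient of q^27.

a_27 = 4

[q^27] f(1)=1,f(3)=1,f(9)=1,f(27)=1 ⇒ 4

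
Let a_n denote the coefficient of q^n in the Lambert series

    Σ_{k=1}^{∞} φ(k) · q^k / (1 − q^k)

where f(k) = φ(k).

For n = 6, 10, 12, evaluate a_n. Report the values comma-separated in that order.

[q^6] φ(6)=2,φ(3)=2,φ(2)=1,φ(1)=1 ⇒ 6
q^10  k|10↦φ(k): 10:4 5:4 2:1 1:1  a_10=10
[q^12] φ(12)=4,φ(6)=2,φ(4)=2,φ(3)=2,φ(2)=1,φ(1)=1 ⇒ 12

6, 10, 12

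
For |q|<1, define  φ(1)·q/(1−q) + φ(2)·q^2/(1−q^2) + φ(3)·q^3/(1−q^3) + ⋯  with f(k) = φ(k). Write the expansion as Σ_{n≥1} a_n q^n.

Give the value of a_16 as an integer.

n=16: 16·1 8·2 4·4 2·8 1·16  φ→[8+4+2+1+1]=16

a_16 = 16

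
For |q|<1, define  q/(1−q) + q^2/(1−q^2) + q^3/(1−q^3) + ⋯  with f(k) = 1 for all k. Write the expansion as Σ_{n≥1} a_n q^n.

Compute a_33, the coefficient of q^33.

a_33 = 4

d|33:{33,11,3,1}  Σf=1+1+1+1=4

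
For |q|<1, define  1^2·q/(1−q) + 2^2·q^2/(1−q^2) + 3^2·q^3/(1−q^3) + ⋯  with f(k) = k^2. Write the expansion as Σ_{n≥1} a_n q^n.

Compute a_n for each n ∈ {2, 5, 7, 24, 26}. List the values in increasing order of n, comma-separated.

5, 26, 50, 850, 850

[q^2] f(1)=1,f(2)=4 ⇒ 5
d|5:{1,5}  Σf=1+25=26
n=7: 7·1 1·7  f→[49+1]=50
n=24: 24·1 12·2 8·3 6·4 4·6 3·8 2·12 1·24  f→[576+144+64+36+16+9+4+1]=850
n=26: 1·26 2·13 13·2 26·1  f→[1+4+169+676]=850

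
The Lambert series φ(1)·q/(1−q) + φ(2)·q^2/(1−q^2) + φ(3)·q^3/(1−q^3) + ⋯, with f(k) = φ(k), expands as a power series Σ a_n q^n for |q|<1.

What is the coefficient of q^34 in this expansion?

q^34  k|34↦φ(k): 34:16 17:16 2:1 1:1  a_34=34

a_34 = 34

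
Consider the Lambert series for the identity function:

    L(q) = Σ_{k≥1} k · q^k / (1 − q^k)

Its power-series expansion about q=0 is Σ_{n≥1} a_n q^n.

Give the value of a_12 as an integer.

a_12 = 28

d|12:{12,6,4,3,2,1}  Σf=12+6+4+3+2+1=28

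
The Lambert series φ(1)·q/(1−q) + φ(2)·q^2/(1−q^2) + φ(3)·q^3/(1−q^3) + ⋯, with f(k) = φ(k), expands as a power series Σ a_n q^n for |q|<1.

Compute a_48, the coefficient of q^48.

d|48:{48,24,16,12,8,6,4,3,2,1}  Σφ=16+8+8+4+4+2+2+2+1+1=48

a_48 = 48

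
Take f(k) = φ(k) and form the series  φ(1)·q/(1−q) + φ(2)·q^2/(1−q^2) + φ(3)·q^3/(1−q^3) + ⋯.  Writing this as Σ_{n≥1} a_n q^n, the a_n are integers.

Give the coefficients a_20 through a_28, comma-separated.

n=20: 1·20 2·10 4·5 5·4 10·2 20·1  φ→[1+1+2+4+4+8]=20
q^21  k|21↦φ(k): 21:12 7:6 3:2 1:1  a_21=21
q^22  k|22↦φ(k): 1:1 2:1 11:10 22:10  a_22=22
d|23:{23,1}  Σφ=22+1=23
n=24: 24·1 12·2 8·3 6·4 4·6 3·8 2·12 1·24  φ→[8+4+4+2+2+2+1+1]=24
n=25: 25·1 5·5 1·25  φ→[20+4+1]=25
n=26: 26·1 13·2 2·13 1·26  φ→[12+12+1+1]=26
[q^27] φ(1)=1,φ(3)=2,φ(9)=6,φ(27)=18 ⇒ 27
q^28  k|28↦φ(k): 1:1 2:1 4:2 7:6 14:6 28:12  a_28=28

20, 21, 22, 23, 24, 25, 26, 27, 28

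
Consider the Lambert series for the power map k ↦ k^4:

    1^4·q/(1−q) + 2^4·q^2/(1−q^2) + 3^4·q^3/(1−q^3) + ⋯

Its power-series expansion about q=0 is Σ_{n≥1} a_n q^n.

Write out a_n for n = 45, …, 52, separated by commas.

4158518, 4757314, 4879682, 5732210, 5767203, 6651267, 6848804, 7797426

n=45: 1·45 3·15 5·9 9·5 15·3 45·1  f→[1+81+625+6561+50625+4100625]=4158518
n=46: 46·1 23·2 2·23 1·46  f→[4477456+279841+16+1]=4757314
d|47:{1,47}  Σf=1+4879681=4879682
[q^48] f(48)=5308416,f(24)=331776,f(16)=65536,f(12)=20736,f(8)=4096,f(6)=1296,f(4)=256,f(3)=81,f(2)=16,f(1)=1 ⇒ 5732210
d|49:{1,7,49}  Σf=1+2401+5764801=5767203
q^50  k|50↦f(k): 1:1 2:16 5:625 10:10000 25:390625 50:6250000  a_50=6651267
d|51:{51,17,3,1}  Σf=6765201+83521+81+1=6848804
[q^52] f(52)=7311616,f(26)=456976,f(13)=28561,f(4)=256,f(2)=16,f(1)=1 ⇒ 7797426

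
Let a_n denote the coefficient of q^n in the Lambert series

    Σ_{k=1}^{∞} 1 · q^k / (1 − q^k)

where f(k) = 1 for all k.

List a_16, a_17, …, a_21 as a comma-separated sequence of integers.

[q^16] f(1)=1,f(2)=1,f(4)=1,f(8)=1,f(16)=1 ⇒ 5
n=17: 17·1 1·17  f→[1+1]=2
d|18:{18,9,6,3,2,1}  Σf=1+1+1+1+1+1=6
[q^19] f(1)=1,f(19)=1 ⇒ 2
n=20: 1·20 2·10 4·5 5·4 10·2 20·1  f→[1+1+1+1+1+1]=6
d|21:{1,3,7,21}  Σf=1+1+1+1=4

5, 2, 6, 2, 6, 4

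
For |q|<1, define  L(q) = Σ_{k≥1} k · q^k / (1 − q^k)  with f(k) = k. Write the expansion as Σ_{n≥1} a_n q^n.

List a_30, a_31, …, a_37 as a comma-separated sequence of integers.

72, 32, 63, 48, 54, 48, 91, 38

[q^30] f(30)=30,f(15)=15,f(10)=10,f(6)=6,f(5)=5,f(3)=3,f(2)=2,f(1)=1 ⇒ 72
n=31: 31·1 1·31  f→[31+1]=32
q^32  k|32↦f(k): 32:32 16:16 8:8 4:4 2:2 1:1  a_32=63
n=33: 33·1 11·3 3·11 1·33  f→[33+11+3+1]=48
n=34: 34·1 17·2 2·17 1·34  f→[34+17+2+1]=54
q^35  k|35↦f(k): 1:1 5:5 7:7 35:35  a_35=48
q^36  k|36↦f(k): 36:36 18:18 12:12 9:9 6:6 4:4 3:3 2:2 1:1  a_36=91
n=37: 1·37 37·1  f→[1+37]=38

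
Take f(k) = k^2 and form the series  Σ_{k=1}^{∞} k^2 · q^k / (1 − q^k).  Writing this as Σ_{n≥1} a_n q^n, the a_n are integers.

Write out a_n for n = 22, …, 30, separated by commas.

[q^22] f(22)=484,f(11)=121,f(2)=4,f(1)=1 ⇒ 610
q^23  k|23↦f(k): 1:1 23:529  a_23=530
q^24  k|24↦f(k): 1:1 2:4 3:9 4:16 6:36 8:64 12:144 24:576  a_24=850
[q^25] f(25)=625,f(5)=25,f(1)=1 ⇒ 651
q^26  k|26↦f(k): 26:676 13:169 2:4 1:1  a_26=850
q^27  k|27↦f(k): 27:729 9:81 3:9 1:1  a_27=820
d|28:{1,2,4,7,14,28}  Σf=1+4+16+49+196+784=1050
q^29  k|29↦f(k): 29:841 1:1  a_29=842
d|30:{30,15,10,6,5,3,2,1}  Σf=900+225+100+36+25+9+4+1=1300

610, 530, 850, 651, 850, 820, 1050, 842, 1300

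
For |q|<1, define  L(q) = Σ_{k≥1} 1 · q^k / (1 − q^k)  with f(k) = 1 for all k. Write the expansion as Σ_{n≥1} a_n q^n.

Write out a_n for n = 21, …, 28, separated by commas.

4, 4, 2, 8, 3, 4, 4, 6

[q^21] f(1)=1,f(3)=1,f(7)=1,f(21)=1 ⇒ 4
q^22  k|22↦f(k): 1:1 2:1 11:1 22:1  a_22=4
[q^23] f(23)=1,f(1)=1 ⇒ 2
d|24:{24,12,8,6,4,3,2,1}  Σf=1+1+1+1+1+1+1+1=8
[q^25] f(1)=1,f(5)=1,f(25)=1 ⇒ 3
[q^26] f(26)=1,f(13)=1,f(2)=1,f(1)=1 ⇒ 4
d|27:{1,3,9,27}  Σf=1+1+1+1=4
d|28:{28,14,7,4,2,1}  Σf=1+1+1+1+1+1=6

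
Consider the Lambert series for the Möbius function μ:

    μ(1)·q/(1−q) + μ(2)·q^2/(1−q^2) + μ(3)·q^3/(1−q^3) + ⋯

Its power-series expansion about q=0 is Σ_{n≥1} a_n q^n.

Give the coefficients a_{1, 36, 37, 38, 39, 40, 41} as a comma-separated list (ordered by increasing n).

d|1:{1}  Σμ=1=1
d|36:{1,2,3,4,6,9,12,18,36}  Σμ=1+(-1)+(-1)+0+1+0+0+0+0=0
d|37:{37,1}  Σμ=(-1)+1=0
q^38  k|38↦μ(k): 38:1 19:-1 2:-1 1:1  a_38=0
q^39  k|39↦μ(k): 39:1 13:-1 3:-1 1:1  a_39=0
n=40: 1·40 2·20 4·10 5·8 8·5 10·4 20·2 40·1  μ→[1+(-1)+0+(-1)+0+1+0+0]=0
[q^41] μ(41)=-1,μ(1)=1 ⇒ 0

1, 0, 0, 0, 0, 0, 0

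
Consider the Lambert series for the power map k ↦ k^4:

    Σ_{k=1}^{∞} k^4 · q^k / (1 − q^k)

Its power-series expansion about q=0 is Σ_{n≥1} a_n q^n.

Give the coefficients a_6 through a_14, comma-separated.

[q^6] f(1)=1,f(2)=16,f(3)=81,f(6)=1296 ⇒ 1394
n=7: 1·7 7·1  f→[1+2401]=2402
[q^8] f(1)=1,f(2)=16,f(4)=256,f(8)=4096 ⇒ 4369
[q^9] f(1)=1,f(3)=81,f(9)=6561 ⇒ 6643
d|10:{1,2,5,10}  Σf=1+16+625+10000=10642
q^11  k|11↦f(k): 1:1 11:14641  a_11=14642
q^12  k|12↦f(k): 1:1 2:16 3:81 4:256 6:1296 12:20736  a_12=22386
d|13:{1,13}  Σf=1+28561=28562
q^14  k|14↦f(k): 14:38416 7:2401 2:16 1:1  a_14=40834

1394, 2402, 4369, 6643, 10642, 14642, 22386, 28562, 40834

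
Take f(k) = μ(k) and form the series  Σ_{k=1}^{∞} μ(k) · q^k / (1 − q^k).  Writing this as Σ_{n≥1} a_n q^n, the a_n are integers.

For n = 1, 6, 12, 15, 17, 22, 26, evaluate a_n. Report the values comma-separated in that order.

q^1  k|1↦μ(k): 1:1  a_1=1
q^6  k|6↦μ(k): 6:1 3:-1 2:-1 1:1  a_6=0
[q^12] μ(12)=0,μ(6)=1,μ(4)=0,μ(3)=-1,μ(2)=-1,μ(1)=1 ⇒ 0
[q^15] μ(15)=1,μ(5)=-1,μ(3)=-1,μ(1)=1 ⇒ 0
d|17:{17,1}  Σμ=(-1)+1=0
n=22: 22·1 11·2 2·11 1·22  μ→[1+(-1)+(-1)+1]=0
[q^26] μ(1)=1,μ(2)=-1,μ(13)=-1,μ(26)=1 ⇒ 0

1, 0, 0, 0, 0, 0, 0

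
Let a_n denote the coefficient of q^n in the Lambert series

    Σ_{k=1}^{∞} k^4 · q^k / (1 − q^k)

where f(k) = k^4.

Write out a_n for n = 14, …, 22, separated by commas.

[q^14] f(1)=1,f(2)=16,f(7)=2401,f(14)=38416 ⇒ 40834
[q^15] f(1)=1,f(3)=81,f(5)=625,f(15)=50625 ⇒ 51332
[q^16] f(16)=65536,f(8)=4096,f(4)=256,f(2)=16,f(1)=1 ⇒ 69905
d|17:{17,1}  Σf=83521+1=83522
q^18  k|18↦f(k): 1:1 2:16 3:81 6:1296 9:6561 18:104976  a_18=112931
q^19  k|19↦f(k): 1:1 19:130321  a_19=130322
d|20:{1,2,4,5,10,20}  Σf=1+16+256+625+10000+160000=170898
[q^21] f(21)=194481,f(7)=2401,f(3)=81,f(1)=1 ⇒ 196964
d|22:{22,11,2,1}  Σf=234256+14641+16+1=248914

40834, 51332, 69905, 83522, 112931, 130322, 170898, 196964, 248914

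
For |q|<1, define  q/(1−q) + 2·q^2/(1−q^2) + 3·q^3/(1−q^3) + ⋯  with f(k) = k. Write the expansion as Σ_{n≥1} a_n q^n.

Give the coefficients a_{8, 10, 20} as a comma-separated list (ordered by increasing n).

q^8  k|8↦f(k): 8:8 4:4 2:2 1:1  a_8=15
[q^10] f(10)=10,f(5)=5,f(2)=2,f(1)=1 ⇒ 18
q^20  k|20↦f(k): 1:1 2:2 4:4 5:5 10:10 20:20  a_20=42

15, 18, 42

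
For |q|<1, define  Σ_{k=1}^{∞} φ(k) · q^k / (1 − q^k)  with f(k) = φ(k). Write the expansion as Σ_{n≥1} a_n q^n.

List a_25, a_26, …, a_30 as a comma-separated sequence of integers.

d|25:{25,5,1}  Σφ=20+4+1=25
q^26  k|26↦φ(k): 1:1 2:1 13:12 26:12  a_26=26
q^27  k|27↦φ(k): 27:18 9:6 3:2 1:1  a_27=27
d|28:{1,2,4,7,14,28}  Σφ=1+1+2+6+6+12=28
n=29: 29·1 1·29  φ→[28+1]=29
[q^30] φ(30)=8,φ(15)=8,φ(10)=4,φ(6)=2,φ(5)=4,φ(3)=2,φ(2)=1,φ(1)=1 ⇒ 30

25, 26, 27, 28, 29, 30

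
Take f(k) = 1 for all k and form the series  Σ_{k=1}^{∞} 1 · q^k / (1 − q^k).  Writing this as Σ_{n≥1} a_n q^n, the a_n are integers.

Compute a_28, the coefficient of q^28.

[q^28] f(1)=1,f(2)=1,f(4)=1,f(7)=1,f(14)=1,f(28)=1 ⇒ 6

a_28 = 6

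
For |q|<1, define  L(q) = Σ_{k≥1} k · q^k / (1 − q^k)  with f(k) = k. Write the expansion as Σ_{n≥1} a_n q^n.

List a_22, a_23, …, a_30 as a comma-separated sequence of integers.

n=22: 22·1 11·2 2·11 1·22  f→[22+11+2+1]=36
q^23  k|23↦f(k): 23:23 1:1  a_23=24
d|24:{1,2,3,4,6,8,12,24}  Σf=1+2+3+4+6+8+12+24=60
[q^25] f(1)=1,f(5)=5,f(25)=25 ⇒ 31
[q^26] f(1)=1,f(2)=2,f(13)=13,f(26)=26 ⇒ 42
q^27  k|27↦f(k): 27:27 9:9 3:3 1:1  a_27=40
q^28  k|28↦f(k): 28:28 14:14 7:7 4:4 2:2 1:1  a_28=56
n=29: 29·1 1·29  f→[29+1]=30
[q^30] f(30)=30,f(15)=15,f(10)=10,f(6)=6,f(5)=5,f(3)=3,f(2)=2,f(1)=1 ⇒ 72

36, 24, 60, 31, 42, 40, 56, 30, 72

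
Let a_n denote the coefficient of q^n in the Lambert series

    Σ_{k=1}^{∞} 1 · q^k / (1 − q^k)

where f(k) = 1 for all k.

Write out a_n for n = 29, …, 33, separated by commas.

d|29:{1,29}  Σf=1+1=2
n=30: 1·30 2·15 3·10 5·6 6·5 10·3 15·2 30·1  f→[1+1+1+1+1+1+1+1]=8
n=31: 1·31 31·1  f→[1+1]=2
[q^32] f(32)=1,f(16)=1,f(8)=1,f(4)=1,f(2)=1,f(1)=1 ⇒ 6
[q^33] f(1)=1,f(3)=1,f(11)=1,f(33)=1 ⇒ 4

2, 8, 2, 6, 4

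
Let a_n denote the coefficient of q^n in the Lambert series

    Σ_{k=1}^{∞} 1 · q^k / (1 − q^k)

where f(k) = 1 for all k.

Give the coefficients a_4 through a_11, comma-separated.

q^4  k|4↦f(k): 1:1 2:1 4:1  a_4=3
n=5: 1·5 5·1  f→[1+1]=2
[q^6] f(6)=1,f(3)=1,f(2)=1,f(1)=1 ⇒ 4
d|7:{1,7}  Σf=1+1=2
[q^8] f(1)=1,f(2)=1,f(4)=1,f(8)=1 ⇒ 4
n=9: 9·1 3·3 1·9  f→[1+1+1]=3
q^10  k|10↦f(k): 1:1 2:1 5:1 10:1  a_10=4
n=11: 11·1 1·11  f→[1+1]=2

3, 2, 4, 2, 4, 3, 4, 2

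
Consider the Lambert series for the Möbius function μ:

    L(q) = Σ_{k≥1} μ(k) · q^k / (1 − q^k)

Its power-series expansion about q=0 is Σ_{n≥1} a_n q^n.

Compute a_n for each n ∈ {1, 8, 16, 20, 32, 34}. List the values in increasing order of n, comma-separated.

1, 0, 0, 0, 0, 0

q^1  k|1↦μ(k): 1:1  a_1=1
q^8  k|8↦μ(k): 8:0 4:0 2:-1 1:1  a_8=0
n=16: 1·16 2·8 4·4 8·2 16·1  μ→[1+(-1)+0+0+0]=0
[q^20] μ(20)=0,μ(10)=1,μ(5)=-1,μ(4)=0,μ(2)=-1,μ(1)=1 ⇒ 0
n=32: 32·1 16·2 8·4 4·8 2·16 1·32  μ→[0+0+0+0+(-1)+1]=0
q^34  k|34↦μ(k): 1:1 2:-1 17:-1 34:1  a_34=0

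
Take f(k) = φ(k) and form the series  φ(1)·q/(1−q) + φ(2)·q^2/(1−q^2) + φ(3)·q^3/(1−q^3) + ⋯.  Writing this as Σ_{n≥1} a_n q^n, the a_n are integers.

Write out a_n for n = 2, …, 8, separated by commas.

q^2  k|2↦φ(k): 2:1 1:1  a_2=2
q^3  k|3↦φ(k): 1:1 3:2  a_3=3
d|4:{1,2,4}  Σφ=1+1+2=4
d|5:{1,5}  Σφ=1+4=5
q^6  k|6↦φ(k): 1:1 2:1 3:2 6:2  a_6=6
[q^7] φ(7)=6,φ(1)=1 ⇒ 7
q^8  k|8↦φ(k): 8:4 4:2 2:1 1:1  a_8=8

2, 3, 4, 5, 6, 7, 8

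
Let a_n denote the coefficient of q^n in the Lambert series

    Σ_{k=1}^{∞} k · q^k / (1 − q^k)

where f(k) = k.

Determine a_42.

q^42  k|42↦f(k): 42:42 21:21 14:14 7:7 6:6 3:3 2:2 1:1  a_42=96

a_42 = 96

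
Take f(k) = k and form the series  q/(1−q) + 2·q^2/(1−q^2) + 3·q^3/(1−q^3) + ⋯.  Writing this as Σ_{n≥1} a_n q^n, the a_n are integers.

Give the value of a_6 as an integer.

a_6 = 12

[q^6] f(6)=6,f(3)=3,f(2)=2,f(1)=1 ⇒ 12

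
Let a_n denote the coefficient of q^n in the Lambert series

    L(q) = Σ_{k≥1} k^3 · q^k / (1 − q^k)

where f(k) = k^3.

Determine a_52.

a_52 = 160454

[q^52] f(52)=140608,f(26)=17576,f(13)=2197,f(4)=64,f(2)=8,f(1)=1 ⇒ 160454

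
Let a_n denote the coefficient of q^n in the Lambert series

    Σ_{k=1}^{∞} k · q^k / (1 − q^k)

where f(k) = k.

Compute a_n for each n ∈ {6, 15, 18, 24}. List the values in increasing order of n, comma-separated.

n=6: 6·1 3·2 2·3 1·6  f→[6+3+2+1]=12
d|15:{15,5,3,1}  Σf=15+5+3+1=24
[q^18] f(1)=1,f(2)=2,f(3)=3,f(6)=6,f(9)=9,f(18)=18 ⇒ 39
d|24:{24,12,8,6,4,3,2,1}  Σf=24+12+8+6+4+3+2+1=60

12, 24, 39, 60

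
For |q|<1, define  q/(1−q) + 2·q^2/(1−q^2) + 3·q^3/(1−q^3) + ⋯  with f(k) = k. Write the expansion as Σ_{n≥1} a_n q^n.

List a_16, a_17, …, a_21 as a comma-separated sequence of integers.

31, 18, 39, 20, 42, 32

n=16: 16·1 8·2 4·4 2·8 1·16  f→[16+8+4+2+1]=31
[q^17] f(17)=17,f(1)=1 ⇒ 18
q^18  k|18↦f(k): 18:18 9:9 6:6 3:3 2:2 1:1  a_18=39
[q^19] f(19)=19,f(1)=1 ⇒ 20
q^20  k|20↦f(k): 20:20 10:10 5:5 4:4 2:2 1:1  a_20=42
n=21: 1·21 3·7 7·3 21·1  f→[1+3+7+21]=32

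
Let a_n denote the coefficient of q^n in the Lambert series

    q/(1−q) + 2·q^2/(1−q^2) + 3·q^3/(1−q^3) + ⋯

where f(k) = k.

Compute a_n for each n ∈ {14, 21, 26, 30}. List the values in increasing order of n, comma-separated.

[q^14] f(14)=14,f(7)=7,f(2)=2,f(1)=1 ⇒ 24
d|21:{1,3,7,21}  Σf=1+3+7+21=32
d|26:{26,13,2,1}  Σf=26+13+2+1=42
n=30: 1·30 2·15 3·10 5·6 6·5 10·3 15·2 30·1  f→[1+2+3+5+6+10+15+30]=72

24, 32, 42, 72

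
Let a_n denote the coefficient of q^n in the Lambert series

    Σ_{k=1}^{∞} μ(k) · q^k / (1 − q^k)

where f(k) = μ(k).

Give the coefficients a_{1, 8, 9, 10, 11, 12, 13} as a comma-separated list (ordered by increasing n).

n=1: 1·1  μ→[1]=1
d|8:{8,4,2,1}  Σμ=0+0+(-1)+1=0
q^9  k|9↦μ(k): 1:1 3:-1 9:0  a_9=0
d|10:{10,5,2,1}  Σμ=1+(-1)+(-1)+1=0
[q^11] μ(1)=1,μ(11)=-1 ⇒ 0
[q^12] μ(1)=1,μ(2)=-1,μ(3)=-1,μ(4)=0,μ(6)=1,μ(12)=0 ⇒ 0
d|13:{13,1}  Σμ=(-1)+1=0

1, 0, 0, 0, 0, 0, 0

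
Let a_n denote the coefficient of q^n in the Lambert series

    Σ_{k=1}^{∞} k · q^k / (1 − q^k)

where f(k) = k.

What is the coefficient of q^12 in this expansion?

d|12:{12,6,4,3,2,1}  Σf=12+6+4+3+2+1=28

a_12 = 28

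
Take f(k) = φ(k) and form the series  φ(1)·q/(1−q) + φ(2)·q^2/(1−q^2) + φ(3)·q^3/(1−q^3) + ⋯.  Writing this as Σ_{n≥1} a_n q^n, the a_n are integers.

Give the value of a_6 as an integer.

d|6:{6,3,2,1}  Σφ=2+2+1+1=6

a_6 = 6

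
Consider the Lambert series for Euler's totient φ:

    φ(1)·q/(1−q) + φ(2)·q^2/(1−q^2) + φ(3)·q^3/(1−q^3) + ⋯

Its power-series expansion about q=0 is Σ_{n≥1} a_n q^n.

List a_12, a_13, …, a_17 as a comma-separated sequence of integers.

[q^12] φ(12)=4,φ(6)=2,φ(4)=2,φ(3)=2,φ(2)=1,φ(1)=1 ⇒ 12
n=13: 1·13 13·1  φ→[1+12]=13
q^14  k|14↦φ(k): 1:1 2:1 7:6 14:6  a_14=14
d|15:{15,5,3,1}  Σφ=8+4+2+1=15
d|16:{16,8,4,2,1}  Σφ=8+4+2+1+1=16
[q^17] φ(17)=16,φ(1)=1 ⇒ 17

12, 13, 14, 15, 16, 17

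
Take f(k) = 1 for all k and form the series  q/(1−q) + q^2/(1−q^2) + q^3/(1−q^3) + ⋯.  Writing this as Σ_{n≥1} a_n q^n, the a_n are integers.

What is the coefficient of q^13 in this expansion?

[q^13] f(1)=1,f(13)=1 ⇒ 2

a_13 = 2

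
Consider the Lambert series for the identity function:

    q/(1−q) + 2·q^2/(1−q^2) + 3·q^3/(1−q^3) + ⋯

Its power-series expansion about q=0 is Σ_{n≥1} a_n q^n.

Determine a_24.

a_24 = 60

q^24  k|24↦f(k): 1:1 2:2 3:3 4:4 6:6 8:8 12:12 24:24  a_24=60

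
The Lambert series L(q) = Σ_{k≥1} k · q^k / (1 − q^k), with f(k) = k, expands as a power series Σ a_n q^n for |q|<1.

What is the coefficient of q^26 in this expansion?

n=26: 26·1 13·2 2·13 1·26  f→[26+13+2+1]=42

a_26 = 42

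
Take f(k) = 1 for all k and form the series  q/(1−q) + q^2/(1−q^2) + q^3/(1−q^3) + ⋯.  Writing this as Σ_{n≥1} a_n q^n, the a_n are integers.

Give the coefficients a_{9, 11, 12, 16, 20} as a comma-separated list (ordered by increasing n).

3, 2, 6, 5, 6

d|9:{9,3,1}  Σf=1+1+1=3
q^11  k|11↦f(k): 11:1 1:1  a_11=2
q^12  k|12↦f(k): 12:1 6:1 4:1 3:1 2:1 1:1  a_12=6
[q^16] f(16)=1,f(8)=1,f(4)=1,f(2)=1,f(1)=1 ⇒ 5
n=20: 20·1 10·2 5·4 4·5 2·10 1·20  f→[1+1+1+1+1+1]=6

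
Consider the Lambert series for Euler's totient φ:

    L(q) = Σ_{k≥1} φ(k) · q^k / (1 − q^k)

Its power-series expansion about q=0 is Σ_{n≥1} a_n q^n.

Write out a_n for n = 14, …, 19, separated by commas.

d|14:{14,7,2,1}  Σφ=6+6+1+1=14
n=15: 15·1 5·3 3·5 1·15  φ→[8+4+2+1]=15
q^16  k|16↦φ(k): 1:1 2:1 4:2 8:4 16:8  a_16=16
d|17:{17,1}  Σφ=16+1=17
q^18  k|18↦φ(k): 1:1 2:1 3:2 6:2 9:6 18:6  a_18=18
q^19  k|19↦φ(k): 19:18 1:1  a_19=19

14, 15, 16, 17, 18, 19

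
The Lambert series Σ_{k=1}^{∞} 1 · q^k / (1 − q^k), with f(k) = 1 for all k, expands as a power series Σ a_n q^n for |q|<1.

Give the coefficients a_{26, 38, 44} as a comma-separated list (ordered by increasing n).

4, 4, 6

q^26  k|26↦f(k): 1:1 2:1 13:1 26:1  a_26=4
q^38  k|38↦f(k): 1:1 2:1 19:1 38:1  a_38=4
d|44:{1,2,4,11,22,44}  Σf=1+1+1+1+1+1=6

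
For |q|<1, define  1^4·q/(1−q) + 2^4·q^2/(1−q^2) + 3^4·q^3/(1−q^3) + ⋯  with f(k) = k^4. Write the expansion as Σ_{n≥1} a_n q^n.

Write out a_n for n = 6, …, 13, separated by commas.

1394, 2402, 4369, 6643, 10642, 14642, 22386, 28562

n=6: 6·1 3·2 2·3 1·6  f→[1296+81+16+1]=1394
d|7:{1,7}  Σf=1+2401=2402
[q^8] f(8)=4096,f(4)=256,f(2)=16,f(1)=1 ⇒ 4369
n=9: 1·9 3·3 9·1  f→[1+81+6561]=6643
n=10: 1·10 2·5 5·2 10·1  f→[1+16+625+10000]=10642
n=11: 11·1 1·11  f→[14641+1]=14642
n=12: 12·1 6·2 4·3 3·4 2·6 1·12  f→[20736+1296+256+81+16+1]=22386
n=13: 13·1 1·13  f→[28561+1]=28562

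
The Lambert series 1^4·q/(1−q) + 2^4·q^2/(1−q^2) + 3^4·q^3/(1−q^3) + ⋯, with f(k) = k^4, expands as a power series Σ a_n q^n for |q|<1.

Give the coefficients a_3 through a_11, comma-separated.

n=3: 1·3 3·1  f→[1+81]=82
q^4  k|4↦f(k): 4:256 2:16 1:1  a_4=273
n=5: 5·1 1·5  f→[625+1]=626
q^6  k|6↦f(k): 1:1 2:16 3:81 6:1296  a_6=1394
d|7:{1,7}  Σf=1+2401=2402
q^8  k|8↦f(k): 1:1 2:16 4:256 8:4096  a_8=4369
[q^9] f(9)=6561,f(3)=81,f(1)=1 ⇒ 6643
q^10  k|10↦f(k): 10:10000 5:625 2:16 1:1  a_10=10642
d|11:{11,1}  Σf=14641+1=14642

82, 273, 626, 1394, 2402, 4369, 6643, 10642, 14642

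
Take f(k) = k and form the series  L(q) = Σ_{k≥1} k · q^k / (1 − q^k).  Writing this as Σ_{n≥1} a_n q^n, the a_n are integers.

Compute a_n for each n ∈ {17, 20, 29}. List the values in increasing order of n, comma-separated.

18, 42, 30

[q^17] f(1)=1,f(17)=17 ⇒ 18
[q^20] f(20)=20,f(10)=10,f(5)=5,f(4)=4,f(2)=2,f(1)=1 ⇒ 42
[q^29] f(29)=29,f(1)=1 ⇒ 30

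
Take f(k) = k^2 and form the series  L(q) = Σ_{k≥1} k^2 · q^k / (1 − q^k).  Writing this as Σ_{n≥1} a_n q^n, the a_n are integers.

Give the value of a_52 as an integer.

q^52  k|52↦f(k): 52:2704 26:676 13:169 4:16 2:4 1:1  a_52=3570

a_52 = 3570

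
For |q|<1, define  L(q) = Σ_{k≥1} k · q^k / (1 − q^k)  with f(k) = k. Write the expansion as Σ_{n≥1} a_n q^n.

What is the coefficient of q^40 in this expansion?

n=40: 40·1 20·2 10·4 8·5 5·8 4·10 2·20 1·40  f→[40+20+10+8+5+4+2+1]=90

a_40 = 90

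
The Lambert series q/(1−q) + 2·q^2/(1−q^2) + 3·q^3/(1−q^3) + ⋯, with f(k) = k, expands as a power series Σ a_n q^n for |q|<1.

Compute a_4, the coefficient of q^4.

d|4:{4,2,1}  Σf=4+2+1=7

a_4 = 7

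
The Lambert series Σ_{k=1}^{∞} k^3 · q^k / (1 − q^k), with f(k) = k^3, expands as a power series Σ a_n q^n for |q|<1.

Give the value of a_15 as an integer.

d|15:{15,5,3,1}  Σf=3375+125+27+1=3528

a_15 = 3528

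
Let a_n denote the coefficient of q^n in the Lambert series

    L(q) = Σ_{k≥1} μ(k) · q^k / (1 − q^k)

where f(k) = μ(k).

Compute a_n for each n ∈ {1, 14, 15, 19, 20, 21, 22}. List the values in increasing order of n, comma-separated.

[q^1] μ(1)=1 ⇒ 1
n=14: 1·14 2·7 7·2 14·1  μ→[1+(-1)+(-1)+1]=0
q^15  k|15↦μ(k): 1:1 3:-1 5:-1 15:1  a_15=0
n=19: 19·1 1·19  μ→[(-1)+1]=0
n=20: 1·20 2·10 4·5 5·4 10·2 20·1  μ→[1+(-1)+0+(-1)+1+0]=0
[q^21] μ(1)=1,μ(3)=-1,μ(7)=-1,μ(21)=1 ⇒ 0
d|22:{22,11,2,1}  Σμ=1+(-1)+(-1)+1=0

1, 0, 0, 0, 0, 0, 0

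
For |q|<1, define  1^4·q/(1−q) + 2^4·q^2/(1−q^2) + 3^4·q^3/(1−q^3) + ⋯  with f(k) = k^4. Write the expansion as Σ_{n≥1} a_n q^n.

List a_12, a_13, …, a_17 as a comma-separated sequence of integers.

[q^12] f(12)=20736,f(6)=1296,f(4)=256,f(3)=81,f(2)=16,f(1)=1 ⇒ 22386
n=13: 13·1 1·13  f→[28561+1]=28562
d|14:{14,7,2,1}  Σf=38416+2401+16+1=40834
q^15  k|15↦f(k): 15:50625 5:625 3:81 1:1  a_15=51332
d|16:{16,8,4,2,1}  Σf=65536+4096+256+16+1=69905
[q^17] f(17)=83521,f(1)=1 ⇒ 83522

22386, 28562, 40834, 51332, 69905, 83522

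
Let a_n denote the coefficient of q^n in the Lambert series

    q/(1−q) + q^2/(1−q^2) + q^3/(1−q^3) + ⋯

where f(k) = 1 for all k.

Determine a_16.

n=16: 1·16 2·8 4·4 8·2 16·1  f→[1+1+1+1+1]=5

a_16 = 5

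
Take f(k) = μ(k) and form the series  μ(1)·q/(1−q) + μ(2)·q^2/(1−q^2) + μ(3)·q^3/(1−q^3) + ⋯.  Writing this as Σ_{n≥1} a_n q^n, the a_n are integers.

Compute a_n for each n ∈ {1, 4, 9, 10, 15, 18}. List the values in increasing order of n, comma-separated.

1, 0, 0, 0, 0, 0

q^1  k|1↦μ(k): 1:1  a_1=1
q^4  k|4↦μ(k): 4:0 2:-1 1:1  a_4=0
n=9: 9·1 3·3 1·9  μ→[0+(-1)+1]=0
d|10:{1,2,5,10}  Σμ=1+(-1)+(-1)+1=0
d|15:{15,5,3,1}  Σμ=1+(-1)+(-1)+1=0
[q^18] μ(18)=0,μ(9)=0,μ(6)=1,μ(3)=-1,μ(2)=-1,μ(1)=1 ⇒ 0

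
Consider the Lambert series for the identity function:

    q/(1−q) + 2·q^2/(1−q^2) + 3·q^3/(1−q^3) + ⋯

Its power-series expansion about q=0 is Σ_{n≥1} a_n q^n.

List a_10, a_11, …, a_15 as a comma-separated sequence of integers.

18, 12, 28, 14, 24, 24

q^10  k|10↦f(k): 10:10 5:5 2:2 1:1  a_10=18
n=11: 1·11 11·1  f→[1+11]=12
d|12:{12,6,4,3,2,1}  Σf=12+6+4+3+2+1=28
q^13  k|13↦f(k): 13:13 1:1  a_13=14
q^14  k|14↦f(k): 14:14 7:7 2:2 1:1  a_14=24
n=15: 15·1 5·3 3·5 1·15  f→[15+5+3+1]=24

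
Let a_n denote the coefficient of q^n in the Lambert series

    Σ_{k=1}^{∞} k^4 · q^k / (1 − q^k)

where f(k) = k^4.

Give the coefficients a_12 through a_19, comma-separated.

22386, 28562, 40834, 51332, 69905, 83522, 112931, 130322

d|12:{1,2,3,4,6,12}  Σf=1+16+81+256+1296+20736=22386
d|13:{13,1}  Σf=28561+1=28562
n=14: 14·1 7·2 2·7 1·14  f→[38416+2401+16+1]=40834
n=15: 1·15 3·5 5·3 15·1  f→[1+81+625+50625]=51332
[q^16] f(1)=1,f(2)=16,f(4)=256,f(8)=4096,f(16)=65536 ⇒ 69905
n=17: 1·17 17·1  f→[1+83521]=83522
d|18:{18,9,6,3,2,1}  Σf=104976+6561+1296+81+16+1=112931
q^19  k|19↦f(k): 19:130321 1:1  a_19=130322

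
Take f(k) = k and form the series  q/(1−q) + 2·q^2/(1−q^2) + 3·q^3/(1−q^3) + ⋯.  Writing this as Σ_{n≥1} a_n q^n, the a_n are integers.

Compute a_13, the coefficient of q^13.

[q^13] f(13)=13,f(1)=1 ⇒ 14

a_13 = 14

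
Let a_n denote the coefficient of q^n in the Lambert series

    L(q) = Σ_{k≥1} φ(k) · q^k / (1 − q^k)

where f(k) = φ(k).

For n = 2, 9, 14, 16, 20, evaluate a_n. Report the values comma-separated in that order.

d|2:{2,1}  Σφ=1+1=2
[q^9] φ(1)=1,φ(3)=2,φ(9)=6 ⇒ 9
n=14: 14·1 7·2 2·7 1·14  φ→[6+6+1+1]=14
[q^16] φ(1)=1,φ(2)=1,φ(4)=2,φ(8)=4,φ(16)=8 ⇒ 16
n=20: 1·20 2·10 4·5 5·4 10·2 20·1  φ→[1+1+2+4+4+8]=20

2, 9, 14, 16, 20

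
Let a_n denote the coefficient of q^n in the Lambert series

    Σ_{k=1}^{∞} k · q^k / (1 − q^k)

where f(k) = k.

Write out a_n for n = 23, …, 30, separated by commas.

24, 60, 31, 42, 40, 56, 30, 72

[q^23] f(23)=23,f(1)=1 ⇒ 24
[q^24] f(1)=1,f(2)=2,f(3)=3,f(4)=4,f(6)=6,f(8)=8,f(12)=12,f(24)=24 ⇒ 60
q^25  k|25↦f(k): 25:25 5:5 1:1  a_25=31
[q^26] f(1)=1,f(2)=2,f(13)=13,f(26)=26 ⇒ 42
q^27  k|27↦f(k): 27:27 9:9 3:3 1:1  a_27=40
[q^28] f(28)=28,f(14)=14,f(7)=7,f(4)=4,f(2)=2,f(1)=1 ⇒ 56
n=29: 1·29 29·1  f→[1+29]=30
q^30  k|30↦f(k): 1:1 2:2 3:3 5:5 6:6 10:10 15:15 30:30  a_30=72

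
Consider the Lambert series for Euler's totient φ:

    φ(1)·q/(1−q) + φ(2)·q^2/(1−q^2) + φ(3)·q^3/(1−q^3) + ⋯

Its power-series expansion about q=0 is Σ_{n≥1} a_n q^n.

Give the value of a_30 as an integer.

n=30: 1·30 2·15 3·10 5·6 6·5 10·3 15·2 30·1  φ→[1+1+2+4+2+4+8+8]=30

a_30 = 30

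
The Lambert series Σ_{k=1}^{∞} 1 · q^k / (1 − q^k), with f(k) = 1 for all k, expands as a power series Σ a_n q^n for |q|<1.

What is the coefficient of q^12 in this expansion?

[q^12] f(12)=1,f(6)=1,f(4)=1,f(3)=1,f(2)=1,f(1)=1 ⇒ 6

a_12 = 6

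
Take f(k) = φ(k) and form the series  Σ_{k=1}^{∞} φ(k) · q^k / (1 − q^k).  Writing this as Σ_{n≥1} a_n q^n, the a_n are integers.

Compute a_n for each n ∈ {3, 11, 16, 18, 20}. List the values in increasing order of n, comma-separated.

[q^3] φ(3)=2,φ(1)=1 ⇒ 3
d|11:{1,11}  Σφ=1+10=11
n=16: 16·1 8·2 4·4 2·8 1·16  φ→[8+4+2+1+1]=16
q^18  k|18↦φ(k): 1:1 2:1 3:2 6:2 9:6 18:6  a_18=18
q^20  k|20↦φ(k): 1:1 2:1 4:2 5:4 10:4 20:8  a_20=20

3, 11, 16, 18, 20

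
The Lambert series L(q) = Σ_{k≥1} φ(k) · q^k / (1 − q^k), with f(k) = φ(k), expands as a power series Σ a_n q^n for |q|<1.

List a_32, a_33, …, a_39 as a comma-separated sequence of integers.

[q^32] φ(1)=1,φ(2)=1,φ(4)=2,φ(8)=4,φ(16)=8,φ(32)=16 ⇒ 32
[q^33] φ(33)=20,φ(11)=10,φ(3)=2,φ(1)=1 ⇒ 33
q^34  k|34↦φ(k): 1:1 2:1 17:16 34:16  a_34=34
q^35  k|35↦φ(k): 35:24 7:6 5:4 1:1  a_35=35
n=36: 1·36 2·18 3·12 4·9 6·6 9·4 12·3 18·2 36·1  φ→[1+1+2+2+2+6+4+6+12]=36
q^37  k|37↦φ(k): 1:1 37:36  a_37=37
d|38:{1,2,19,38}  Σφ=1+1+18+18=38
[q^39] φ(1)=1,φ(3)=2,φ(13)=12,φ(39)=24 ⇒ 39

32, 33, 34, 35, 36, 37, 38, 39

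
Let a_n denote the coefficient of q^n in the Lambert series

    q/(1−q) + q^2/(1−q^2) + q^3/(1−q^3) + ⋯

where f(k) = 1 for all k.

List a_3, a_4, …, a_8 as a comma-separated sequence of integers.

2, 3, 2, 4, 2, 4

n=3: 3·1 1·3  f→[1+1]=2
d|4:{4,2,1}  Σf=1+1+1=3
[q^5] f(5)=1,f(1)=1 ⇒ 2
n=6: 6·1 3·2 2·3 1·6  f→[1+1+1+1]=4
d|7:{7,1}  Σf=1+1=2
[q^8] f(8)=1,f(4)=1,f(2)=1,f(1)=1 ⇒ 4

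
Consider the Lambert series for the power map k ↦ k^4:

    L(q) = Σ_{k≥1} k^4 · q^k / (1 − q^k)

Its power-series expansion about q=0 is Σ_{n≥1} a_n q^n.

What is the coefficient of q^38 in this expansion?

[q^38] f(1)=1,f(2)=16,f(19)=130321,f(38)=2085136 ⇒ 2215474

a_38 = 2215474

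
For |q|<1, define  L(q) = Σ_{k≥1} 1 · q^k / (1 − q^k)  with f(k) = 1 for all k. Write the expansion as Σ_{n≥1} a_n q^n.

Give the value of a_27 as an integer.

q^27  k|27↦f(k): 27:1 9:1 3:1 1:1  a_27=4

a_27 = 4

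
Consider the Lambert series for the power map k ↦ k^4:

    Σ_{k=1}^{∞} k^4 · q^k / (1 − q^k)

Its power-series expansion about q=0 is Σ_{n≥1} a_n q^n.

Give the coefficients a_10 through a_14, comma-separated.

10642, 14642, 22386, 28562, 40834

q^10  k|10↦f(k): 1:1 2:16 5:625 10:10000  a_10=10642
q^11  k|11↦f(k): 1:1 11:14641  a_11=14642
q^12  k|12↦f(k): 12:20736 6:1296 4:256 3:81 2:16 1:1  a_12=22386
q^13  k|13↦f(k): 1:1 13:28561  a_13=28562
d|14:{1,2,7,14}  Σf=1+16+2401+38416=40834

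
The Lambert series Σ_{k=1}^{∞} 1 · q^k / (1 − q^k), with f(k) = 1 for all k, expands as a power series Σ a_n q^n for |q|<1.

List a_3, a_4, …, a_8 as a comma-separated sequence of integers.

2, 3, 2, 4, 2, 4

d|3:{3,1}  Σf=1+1=2
q^4  k|4↦f(k): 4:1 2:1 1:1  a_4=3
n=5: 1·5 5·1  f→[1+1]=2
[q^6] f(1)=1,f(2)=1,f(3)=1,f(6)=1 ⇒ 4
n=7: 7·1 1·7  f→[1+1]=2
q^8  k|8↦f(k): 1:1 2:1 4:1 8:1  a_8=4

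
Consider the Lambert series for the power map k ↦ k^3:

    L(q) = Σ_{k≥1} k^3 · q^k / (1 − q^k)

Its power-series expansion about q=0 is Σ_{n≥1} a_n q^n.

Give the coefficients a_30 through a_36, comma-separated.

31752, 29792, 37449, 37296, 44226, 43344, 55261

n=30: 1·30 2·15 3·10 5·6 6·5 10·3 15·2 30·1  f→[1+8+27+125+216+1000+3375+27000]=31752
[q^31] f(1)=1,f(31)=29791 ⇒ 29792
[q^32] f(32)=32768,f(16)=4096,f(8)=512,f(4)=64,f(2)=8,f(1)=1 ⇒ 37449
n=33: 33·1 11·3 3·11 1·33  f→[35937+1331+27+1]=37296
[q^34] f(1)=1,f(2)=8,f(17)=4913,f(34)=39304 ⇒ 44226
[q^35] f(1)=1,f(5)=125,f(7)=343,f(35)=42875 ⇒ 43344
[q^36] f(36)=46656,f(18)=5832,f(12)=1728,f(9)=729,f(6)=216,f(4)=64,f(3)=27,f(2)=8,f(1)=1 ⇒ 55261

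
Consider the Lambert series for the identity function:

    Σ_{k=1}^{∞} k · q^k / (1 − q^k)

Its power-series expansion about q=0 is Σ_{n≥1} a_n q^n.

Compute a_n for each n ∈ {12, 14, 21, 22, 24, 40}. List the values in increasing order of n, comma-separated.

d|12:{1,2,3,4,6,12}  Σf=1+2+3+4+6+12=28
n=14: 14·1 7·2 2·7 1·14  f→[14+7+2+1]=24
q^21  k|21↦f(k): 1:1 3:3 7:7 21:21  a_21=32
d|22:{22,11,2,1}  Σf=22+11+2+1=36
q^24  k|24↦f(k): 24:24 12:12 8:8 6:6 4:4 3:3 2:2 1:1  a_24=60
[q^40] f(40)=40,f(20)=20,f(10)=10,f(8)=8,f(5)=5,f(4)=4,f(2)=2,f(1)=1 ⇒ 90

28, 24, 32, 36, 60, 90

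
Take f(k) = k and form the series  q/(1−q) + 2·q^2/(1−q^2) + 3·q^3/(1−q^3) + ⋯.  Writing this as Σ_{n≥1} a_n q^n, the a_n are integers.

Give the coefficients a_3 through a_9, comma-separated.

4, 7, 6, 12, 8, 15, 13

n=3: 3·1 1·3  f→[3+1]=4
n=4: 1·4 2·2 4·1  f→[1+2+4]=7
d|5:{1,5}  Σf=1+5=6
d|6:{6,3,2,1}  Σf=6+3+2+1=12
q^7  k|7↦f(k): 7:7 1:1  a_7=8
[q^8] f(1)=1,f(2)=2,f(4)=4,f(8)=8 ⇒ 15
n=9: 1·9 3·3 9·1  f→[1+3+9]=13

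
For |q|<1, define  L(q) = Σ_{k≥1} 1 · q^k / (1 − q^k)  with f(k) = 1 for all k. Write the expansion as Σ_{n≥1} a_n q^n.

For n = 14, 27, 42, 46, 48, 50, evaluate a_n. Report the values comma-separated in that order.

q^14  k|14↦f(k): 14:1 7:1 2:1 1:1  a_14=4
n=27: 27·1 9·3 3·9 1·27  f→[1+1+1+1]=4
n=42: 1·42 2·21 3·14 6·7 7·6 14·3 21·2 42·1  f→[1+1+1+1+1+1+1+1]=8
d|46:{1,2,23,46}  Σf=1+1+1+1=4
n=48: 48·1 24·2 16·3 12·4 8·6 6·8 4·12 3·16 2·24 1·48  f→[1+1+1+1+1+1+1+1+1+1]=10
q^50  k|50↦f(k): 50:1 25:1 10:1 5:1 2:1 1:1  a_50=6

4, 4, 8, 4, 10, 6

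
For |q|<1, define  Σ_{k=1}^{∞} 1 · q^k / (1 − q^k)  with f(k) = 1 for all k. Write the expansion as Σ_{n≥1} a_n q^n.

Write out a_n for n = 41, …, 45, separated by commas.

2, 8, 2, 6, 6

[q^41] f(1)=1,f(41)=1 ⇒ 2
[q^42] f(42)=1,f(21)=1,f(14)=1,f(7)=1,f(6)=1,f(3)=1,f(2)=1,f(1)=1 ⇒ 8
[q^43] f(1)=1,f(43)=1 ⇒ 2
[q^44] f(44)=1,f(22)=1,f(11)=1,f(4)=1,f(2)=1,f(1)=1 ⇒ 6
d|45:{1,3,5,9,15,45}  Σf=1+1+1+1+1+1=6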